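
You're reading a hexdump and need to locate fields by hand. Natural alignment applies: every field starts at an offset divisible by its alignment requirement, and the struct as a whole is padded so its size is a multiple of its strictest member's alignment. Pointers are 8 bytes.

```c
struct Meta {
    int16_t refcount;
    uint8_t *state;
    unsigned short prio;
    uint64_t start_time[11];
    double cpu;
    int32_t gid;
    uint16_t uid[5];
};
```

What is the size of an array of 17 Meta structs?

2312

refcount at 0 (size 2, align 2) → ends 2
pad 6 to align 8 for state
state at 8 (size 8, align 8) → ends 16
prio at 16 (size 2, align 2) → ends 18
pad 6 to align 8 for start_time
start_time at 24 (size 88, align 8) → ends 112
cpu at 112 (size 8, align 8) → ends 120
gid at 120 (size 4, align 4) → ends 124
uid at 124 (size 10, align 2) → ends 134
tail pad 2 to reach multiple of 8
total 136 bytes, alignment 8
array of 17: 17 × 136 = 2312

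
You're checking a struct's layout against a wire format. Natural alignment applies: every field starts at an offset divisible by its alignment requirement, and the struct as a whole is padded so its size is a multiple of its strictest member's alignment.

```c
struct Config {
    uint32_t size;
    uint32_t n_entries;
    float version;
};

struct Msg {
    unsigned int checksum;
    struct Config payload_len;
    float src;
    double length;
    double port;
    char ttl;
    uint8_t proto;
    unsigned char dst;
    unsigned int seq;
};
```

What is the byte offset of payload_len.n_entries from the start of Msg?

8

Config: size at 0 (size 4, align 4) → ends 4; n_entries at 4 (size 4, align 4) → ends 8; version at 8 (size 4, align 4) → ends 12; total 12 bytes, alignment 4
checksum at 0 (size 4, align 4) → ends 4
payload_len at 4 (size 12, align 4) → ends 16
within Config: n_entries at 4
4 + 4 = 8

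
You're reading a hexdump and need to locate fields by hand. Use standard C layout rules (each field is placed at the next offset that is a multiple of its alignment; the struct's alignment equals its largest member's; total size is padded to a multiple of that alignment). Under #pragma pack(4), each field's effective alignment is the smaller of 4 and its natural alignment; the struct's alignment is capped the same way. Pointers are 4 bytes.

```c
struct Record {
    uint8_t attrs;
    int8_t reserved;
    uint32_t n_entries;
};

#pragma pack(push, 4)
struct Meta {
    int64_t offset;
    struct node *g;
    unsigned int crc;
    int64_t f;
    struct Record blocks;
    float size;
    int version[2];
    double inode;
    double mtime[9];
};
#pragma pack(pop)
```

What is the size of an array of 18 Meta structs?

Record: attrs at 0 (size 1, align 1) → ends 1; reserved at 1 (size 1, align 1) → ends 2; pad 2 to align 4 for n_entries; n_entries at 4 (size 4, align 4) → ends 8; total 8 bytes, alignment 4
offset at 0 (size 8, align 4) → ends 8
g at 8 (size 4, align 4) → ends 12
crc at 12 (size 4, align 4) → ends 16
f at 16 (size 8, align 4) → ends 24
blocks at 24 (size 8, align 4) → ends 32
size at 32 (size 4, align 4) → ends 36
version at 36 (size 8, align 4) → ends 44
inode at 44 (size 8, align 4) → ends 52
mtime at 52 (size 72, align 4) → ends 124
total 124 bytes, alignment 4
array of 18: 18 × 124 = 2232

2232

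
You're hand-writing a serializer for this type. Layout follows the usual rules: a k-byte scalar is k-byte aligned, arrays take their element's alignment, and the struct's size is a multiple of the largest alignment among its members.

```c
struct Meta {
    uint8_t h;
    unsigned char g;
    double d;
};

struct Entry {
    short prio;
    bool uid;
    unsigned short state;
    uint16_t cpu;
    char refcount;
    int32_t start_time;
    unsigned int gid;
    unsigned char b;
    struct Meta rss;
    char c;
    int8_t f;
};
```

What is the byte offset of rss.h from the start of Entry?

Meta: @0: h [1B, align 1] → 1; @1: g [1B, align 1] → 2; +6 pad (align 8); @8: d [8B, align 8] → 16; size 16, align 8
@0: prio [2B, align 2] → 2
@2: uid [1B, align 1] → 3
+1 pad (align 2)
@4: state [2B, align 2] → 6
@6: cpu [2B, align 2] → 8
@8: refcount [1B, align 1] → 9
+3 pad (align 4)
@12: start_time [4B, align 4] → 16
@16: gid [4B, align 4] → 20
@20: b [1B, align 1] → 21
+3 pad (align 8)
@24: rss [16B, align 8] → 40
within Meta: h at 0
24 + 0 = 24

24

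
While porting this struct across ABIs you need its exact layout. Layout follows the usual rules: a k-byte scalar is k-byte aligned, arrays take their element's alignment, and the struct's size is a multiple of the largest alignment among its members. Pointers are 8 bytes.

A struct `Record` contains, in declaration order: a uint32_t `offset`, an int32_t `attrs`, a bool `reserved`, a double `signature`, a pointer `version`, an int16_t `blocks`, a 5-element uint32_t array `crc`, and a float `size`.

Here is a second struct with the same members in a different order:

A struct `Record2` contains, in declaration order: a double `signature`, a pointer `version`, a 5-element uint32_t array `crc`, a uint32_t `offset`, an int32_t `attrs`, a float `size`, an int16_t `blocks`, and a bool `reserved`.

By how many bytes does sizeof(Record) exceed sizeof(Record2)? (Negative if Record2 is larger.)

8

0..4  offset  (4B, 4-aligned)
4..8  attrs  (4B, 4-aligned)
8..9  reserved  (1B, 1-aligned)
9..16  -- padding (7B)
16..24  signature  (8B, 8-aligned)
24..32  version  (8B, 8-aligned)
32..34  blocks  (2B, 2-aligned)
34..36  -- padding (2B)
36..56  crc  (20B, 4-aligned)
56..60  size  (4B, 4-aligned)
60..64  -- tail padding (4B)
sizeof = 64, alignof = 8
— Record2 —
0..8  signature  (8B, 8-aligned)
8..16  version  (8B, 8-aligned)
16..36  crc  (20B, 4-aligned)
36..40  offset  (4B, 4-aligned)
40..44  attrs  (4B, 4-aligned)
44..48  size  (4B, 4-aligned)
48..50  blocks  (2B, 2-aligned)
50..51  reserved  (1B, 1-aligned)
51..56  -- tail padding (5B)
sizeof = 56, alignof = 8
64 − 56 = 8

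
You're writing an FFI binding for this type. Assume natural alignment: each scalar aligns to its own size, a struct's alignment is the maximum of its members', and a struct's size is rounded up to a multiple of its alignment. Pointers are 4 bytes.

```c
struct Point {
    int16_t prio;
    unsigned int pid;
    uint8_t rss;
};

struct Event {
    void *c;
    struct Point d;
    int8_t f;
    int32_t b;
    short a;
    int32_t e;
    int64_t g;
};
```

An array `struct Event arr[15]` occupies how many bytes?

600

Point: prio at 0 (size 2, align 2) → ends 2; pad 2 to align 4 for pid; pid at 4 (size 4, align 4) → ends 8; rss at 8 (size 1, align 1) → ends 9; tail pad 3 to reach multiple of 4; total 12 bytes, alignment 4
c at 0 (size 4, align 4) → ends 4
d at 4 (size 12, align 4) → ends 16
f at 16 (size 1, align 1) → ends 17
pad 3 to align 4 for b
b at 20 (size 4, align 4) → ends 24
a at 24 (size 2, align 2) → ends 26
pad 2 to align 4 for e
e at 28 (size 4, align 4) → ends 32
g at 32 (size 8, align 8) → ends 40
total 40 bytes, alignment 8
array of 15: 15 × 40 = 600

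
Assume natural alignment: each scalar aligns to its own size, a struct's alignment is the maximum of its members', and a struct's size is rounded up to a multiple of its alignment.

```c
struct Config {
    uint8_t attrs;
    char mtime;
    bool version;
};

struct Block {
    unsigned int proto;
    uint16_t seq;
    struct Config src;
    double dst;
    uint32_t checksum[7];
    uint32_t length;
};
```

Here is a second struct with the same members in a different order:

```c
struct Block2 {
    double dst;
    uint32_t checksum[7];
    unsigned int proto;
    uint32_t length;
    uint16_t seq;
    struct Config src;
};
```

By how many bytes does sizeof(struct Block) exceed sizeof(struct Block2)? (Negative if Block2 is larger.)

0

Config: attrs at 0 (size 1, align 1) → ends 1; mtime at 1 (size 1, align 1) → ends 2; version at 2 (size 1, align 1) → ends 3; total 3 bytes, alignment 1
proto at 0 (size 4, align 4) → ends 4
seq at 4 (size 2, align 2) → ends 6
src at 6 (size 3, align 1) → ends 9
pad 7 to align 8 for dst
dst at 16 (size 8, align 8) → ends 24
checksum at 24 (size 28, align 4) → ends 52
length at 52 (size 4, align 4) → ends 56
total 56 bytes, alignment 8
— Block2 —
dst at 0 (size 8, align 8) → ends 8
checksum at 8 (size 28, align 4) → ends 36
proto at 36 (size 4, align 4) → ends 40
length at 40 (size 4, align 4) → ends 44
seq at 44 (size 2, align 2) → ends 46
src at 46 (size 3, align 1) → ends 49
tail pad 7 to reach multiple of 8
total 56 bytes, alignment 8
56 − 56 = 0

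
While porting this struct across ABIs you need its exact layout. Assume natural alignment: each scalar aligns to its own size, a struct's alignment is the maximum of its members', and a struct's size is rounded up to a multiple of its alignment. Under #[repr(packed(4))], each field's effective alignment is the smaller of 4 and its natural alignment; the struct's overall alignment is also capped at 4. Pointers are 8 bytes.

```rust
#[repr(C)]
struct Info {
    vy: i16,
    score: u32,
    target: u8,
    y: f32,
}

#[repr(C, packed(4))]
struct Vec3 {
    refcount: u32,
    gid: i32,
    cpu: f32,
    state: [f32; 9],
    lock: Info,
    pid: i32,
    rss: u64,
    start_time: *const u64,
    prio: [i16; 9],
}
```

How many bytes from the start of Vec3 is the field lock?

Info: 0..2  vy  (2B, 2-aligned); 2..4  -- padding (2B); 4..8  score  (4B, 4-aligned); 8..9  target  (1B, 1-aligned); 9..12  -- padding (3B); 12..16  y  (4B, 4-aligned); sizeof = 16, alignof = 4
0..4  refcount  (4B, 4-aligned)
4..8  gid  (4B, 4-aligned)
8..12  cpu  (4B, 4-aligned)
12..48  state  (36B, 4-aligned)
48..64  lock  (16B, 4-aligned)

48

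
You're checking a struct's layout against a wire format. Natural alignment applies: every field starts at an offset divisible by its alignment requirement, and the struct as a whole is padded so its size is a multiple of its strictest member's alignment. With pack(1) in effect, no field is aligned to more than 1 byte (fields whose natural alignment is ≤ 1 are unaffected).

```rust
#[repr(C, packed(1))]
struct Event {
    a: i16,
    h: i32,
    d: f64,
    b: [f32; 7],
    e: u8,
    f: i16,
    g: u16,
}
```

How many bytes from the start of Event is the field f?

0..2  a  (2B, 1-aligned)
2..6  h  (4B, 1-aligned)
6..14  d  (8B, 1-aligned)
14..42  b  (28B, 1-aligned)
42..43  e  (1B, 1-aligned)
43..45  f  (2B, 1-aligned)

43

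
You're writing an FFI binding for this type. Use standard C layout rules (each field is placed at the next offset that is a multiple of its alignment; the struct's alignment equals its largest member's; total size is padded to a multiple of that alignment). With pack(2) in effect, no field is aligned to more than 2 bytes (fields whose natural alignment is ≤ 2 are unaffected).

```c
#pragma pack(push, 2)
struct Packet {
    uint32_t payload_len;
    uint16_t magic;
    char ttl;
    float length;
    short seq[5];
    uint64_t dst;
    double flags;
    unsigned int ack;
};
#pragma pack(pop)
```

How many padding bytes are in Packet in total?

1

payload_len at 0 (size 4, align 2) → ends 4
magic at 4 (size 2, align 2) → ends 6
ttl at 6 (size 1, align 1) → ends 7
pad 1 to align 2 for length
length at 8 (size 4, align 2) → ends 12
seq at 12 (size 10, align 2) → ends 22
dst at 22 (size 8, align 2) → ends 30
flags at 30 (size 8, align 2) → ends 38
ack at 38 (size 4, align 2) → ends 42
total 42 bytes, alignment 2
data bytes 41, size 42 → padding 1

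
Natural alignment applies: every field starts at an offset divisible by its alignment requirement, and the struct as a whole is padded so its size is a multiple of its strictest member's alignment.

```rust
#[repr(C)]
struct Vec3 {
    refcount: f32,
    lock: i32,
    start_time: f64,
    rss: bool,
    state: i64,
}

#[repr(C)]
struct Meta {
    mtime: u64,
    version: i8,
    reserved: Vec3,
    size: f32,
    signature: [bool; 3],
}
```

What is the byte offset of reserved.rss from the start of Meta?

Vec3: refcount at 0 (size 4, align 4) → ends 4; lock at 4 (size 4, align 4) → ends 8; start_time at 8 (size 8, align 8) → ends 16; rss at 16 (size 1, align 1) → ends 17; pad 7 to align 8 for state; state at 24 (size 8, align 8) → ends 32; total 32 bytes, alignment 8
mtime at 0 (size 8, align 8) → ends 8
version at 8 (size 1, align 1) → ends 9
pad 7 to align 8 for reserved
reserved at 16 (size 32, align 8) → ends 48
within Vec3: rss at 16
16 + 16 = 32

32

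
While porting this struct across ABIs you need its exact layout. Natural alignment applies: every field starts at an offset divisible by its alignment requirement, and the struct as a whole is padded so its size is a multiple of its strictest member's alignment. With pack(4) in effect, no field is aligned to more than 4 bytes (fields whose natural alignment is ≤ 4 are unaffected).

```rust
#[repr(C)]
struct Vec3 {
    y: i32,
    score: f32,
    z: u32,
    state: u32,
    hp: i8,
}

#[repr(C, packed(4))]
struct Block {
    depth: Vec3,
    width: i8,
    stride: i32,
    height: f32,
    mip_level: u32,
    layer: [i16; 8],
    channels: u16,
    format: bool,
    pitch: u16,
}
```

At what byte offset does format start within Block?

54

Vec3: 0..4  y  (4B, 4-aligned); 4..8  score  (4B, 4-aligned); 8..12  z  (4B, 4-aligned); 12..16  state  (4B, 4-aligned); 16..17  hp  (1B, 1-aligned); 17..20  -- tail padding (3B); sizeof = 20, alignof = 4
0..20  depth  (20B, 4-aligned)
20..21  width  (1B, 1-aligned)
21..24  -- padding (3B)
24..28  stride  (4B, 4-aligned)
28..32  height  (4B, 4-aligned)
32..36  mip_level  (4B, 4-aligned)
36..52  layer  (16B, 2-aligned)
52..54  channels  (2B, 2-aligned)
54..55  format  (1B, 1-aligned)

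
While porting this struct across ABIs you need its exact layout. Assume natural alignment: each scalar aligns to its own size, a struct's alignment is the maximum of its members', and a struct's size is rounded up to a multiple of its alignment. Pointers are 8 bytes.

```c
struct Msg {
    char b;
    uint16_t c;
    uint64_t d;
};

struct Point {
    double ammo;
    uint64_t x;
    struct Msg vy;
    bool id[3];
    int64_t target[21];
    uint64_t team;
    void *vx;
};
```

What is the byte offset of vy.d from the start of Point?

Msg: 0..1  b  (1B, 1-aligned); 1..2  -- padding (1B); 2..4  c  (2B, 2-aligned); 4..8  -- padding (4B); 8..16  d  (8B, 8-aligned); sizeof = 16, alignof = 8
0..8  ammo  (8B, 8-aligned)
8..16  x  (8B, 8-aligned)
16..32  vy  (16B, 8-aligned)
within Msg: d at 8
16 + 8 = 24

24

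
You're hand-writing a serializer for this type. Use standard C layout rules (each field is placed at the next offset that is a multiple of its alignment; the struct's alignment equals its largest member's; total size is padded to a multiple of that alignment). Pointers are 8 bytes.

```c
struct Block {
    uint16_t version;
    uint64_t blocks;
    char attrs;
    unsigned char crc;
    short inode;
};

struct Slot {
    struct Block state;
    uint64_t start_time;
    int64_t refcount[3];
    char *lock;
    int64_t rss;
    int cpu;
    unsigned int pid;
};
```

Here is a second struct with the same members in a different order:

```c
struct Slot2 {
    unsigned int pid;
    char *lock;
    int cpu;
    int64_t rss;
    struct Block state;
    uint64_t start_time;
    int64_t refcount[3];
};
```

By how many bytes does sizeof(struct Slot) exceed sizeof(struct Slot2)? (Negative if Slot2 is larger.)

-8

Block: 0..2  version  (2B, 2-aligned); 2..8  -- padding (6B); 8..16  blocks  (8B, 8-aligned); 16..17  attrs  (1B, 1-aligned); 17..18  crc  (1B, 1-aligned); 18..20  inode  (2B, 2-aligned); 20..24  -- tail padding (4B); sizeof = 24, alignof = 8
0..24  state  (24B, 8-aligned)
24..32  start_time  (8B, 8-aligned)
32..56  refcount  (24B, 8-aligned)
56..64  lock  (8B, 8-aligned)
64..72  rss  (8B, 8-aligned)
72..76  cpu  (4B, 4-aligned)
76..80  pid  (4B, 4-aligned)
sizeof = 80, alignof = 8
— Slot2 —
0..4  pid  (4B, 4-aligned)
4..8  -- padding (4B)
8..16  lock  (8B, 8-aligned)
16..20  cpu  (4B, 4-aligned)
20..24  -- padding (4B)
24..32  rss  (8B, 8-aligned)
32..56  state  (24B, 8-aligned)
56..64  start_time  (8B, 8-aligned)
64..88  refcount  (24B, 8-aligned)
sizeof = 88, alignof = 8
80 − 88 = -8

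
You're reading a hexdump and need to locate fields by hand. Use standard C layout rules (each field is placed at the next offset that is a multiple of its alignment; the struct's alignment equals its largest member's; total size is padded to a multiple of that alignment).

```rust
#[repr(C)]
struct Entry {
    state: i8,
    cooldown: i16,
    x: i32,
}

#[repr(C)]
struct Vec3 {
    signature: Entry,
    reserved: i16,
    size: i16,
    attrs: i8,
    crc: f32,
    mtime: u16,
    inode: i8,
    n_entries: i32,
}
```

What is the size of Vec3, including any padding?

Entry: state at 0 (size 1, align 1) → ends 1; pad 1 to align 2 for cooldown; cooldown at 2 (size 2, align 2) → ends 4; x at 4 (size 4, align 4) → ends 8; total 8 bytes, alignment 4
signature at 0 (size 8, align 4) → ends 8
reserved at 8 (size 2, align 2) → ends 10
size at 10 (size 2, align 2) → ends 12
attrs at 12 (size 1, align 1) → ends 13
pad 3 to align 4 for crc
crc at 16 (size 4, align 4) → ends 20
mtime at 20 (size 2, align 2) → ends 22
inode at 22 (size 1, align 1) → ends 23
pad 1 to align 4 for n_entries
n_entries at 24 (size 4, align 4) → ends 28
total 28 bytes, alignment 4

28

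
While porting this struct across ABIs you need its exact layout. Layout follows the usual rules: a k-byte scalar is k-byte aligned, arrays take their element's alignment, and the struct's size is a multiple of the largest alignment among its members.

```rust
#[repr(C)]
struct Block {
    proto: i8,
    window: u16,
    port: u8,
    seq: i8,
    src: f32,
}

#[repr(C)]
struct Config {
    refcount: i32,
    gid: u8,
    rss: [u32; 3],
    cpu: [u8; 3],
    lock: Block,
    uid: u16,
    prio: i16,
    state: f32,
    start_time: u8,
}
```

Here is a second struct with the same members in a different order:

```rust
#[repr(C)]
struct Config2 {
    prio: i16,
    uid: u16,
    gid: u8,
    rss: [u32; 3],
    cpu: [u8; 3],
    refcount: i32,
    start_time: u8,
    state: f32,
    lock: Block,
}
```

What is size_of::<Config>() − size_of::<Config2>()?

0

Block: 0..1  proto  (1B, 1-aligned); 1..2  -- padding (1B); 2..4  window  (2B, 2-aligned); 4..5  port  (1B, 1-aligned); 5..6  seq  (1B, 1-aligned); 6..8  -- padding (2B); 8..12  src  (4B, 4-aligned); sizeof = 12, alignof = 4
0..4  refcount  (4B, 4-aligned)
4..5  gid  (1B, 1-aligned)
5..8  -- padding (3B)
8..20  rss  (12B, 4-aligned)
20..23  cpu  (3B, 1-aligned)
23..24  -- padding (1B)
24..36  lock  (12B, 4-aligned)
36..38  uid  (2B, 2-aligned)
38..40  prio  (2B, 2-aligned)
40..44  state  (4B, 4-aligned)
44..45  start_time  (1B, 1-aligned)
45..48  -- tail padding (3B)
sizeof = 48, alignof = 4
— Config2 —
0..2  prio  (2B, 2-aligned)
2..4  uid  (2B, 2-aligned)
4..5  gid  (1B, 1-aligned)
5..8  -- padding (3B)
8..20  rss  (12B, 4-aligned)
20..23  cpu  (3B, 1-aligned)
23..24  -- padding (1B)
24..28  refcount  (4B, 4-aligned)
28..29  start_time  (1B, 1-aligned)
29..32  -- padding (3B)
32..36  state  (4B, 4-aligned)
36..48  lock  (12B, 4-aligned)
sizeof = 48, alignof = 4
48 − 48 = 0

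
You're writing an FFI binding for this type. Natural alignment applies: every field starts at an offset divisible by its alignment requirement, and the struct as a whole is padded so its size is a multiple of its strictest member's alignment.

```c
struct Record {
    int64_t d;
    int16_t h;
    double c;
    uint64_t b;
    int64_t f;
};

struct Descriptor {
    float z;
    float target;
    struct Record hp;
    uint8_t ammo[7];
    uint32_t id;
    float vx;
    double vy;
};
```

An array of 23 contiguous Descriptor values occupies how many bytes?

1656

Record: d at 0 (size 8, align 8) → ends 8; h at 8 (size 2, align 2) → ends 10; pad 6 to align 8 for c; c at 16 (size 8, align 8) → ends 24; b at 24 (size 8, align 8) → ends 32; f at 32 (size 8, align 8) → ends 40; total 40 bytes, alignment 8
z at 0 (size 4, align 4) → ends 4
target at 4 (size 4, align 4) → ends 8
hp at 8 (size 40, align 8) → ends 48
ammo at 48 (size 7, align 1) → ends 55
pad 1 to align 4 for id
id at 56 (size 4, align 4) → ends 60
vx at 60 (size 4, align 4) → ends 64
vy at 64 (size 8, align 8) → ends 72
total 72 bytes, alignment 8
array of 23: 23 × 72 = 1656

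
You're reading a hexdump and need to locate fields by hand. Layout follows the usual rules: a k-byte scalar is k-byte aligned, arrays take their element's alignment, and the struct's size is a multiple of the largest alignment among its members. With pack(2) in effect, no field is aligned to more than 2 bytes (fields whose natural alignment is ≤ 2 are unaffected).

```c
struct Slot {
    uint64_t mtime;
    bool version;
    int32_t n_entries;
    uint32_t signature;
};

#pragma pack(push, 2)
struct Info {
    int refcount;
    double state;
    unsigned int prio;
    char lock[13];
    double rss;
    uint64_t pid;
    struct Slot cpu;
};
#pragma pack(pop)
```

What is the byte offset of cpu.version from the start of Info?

Slot: @0: mtime [8B, align 8] → 8; @8: version [1B, align 1] → 9; +3 pad (align 4); @12: n_entries [4B, align 4] → 16; @16: signature [4B, align 4] → 20; +4 tail pad (align 8); size 24, align 8
@0: refcount [4B, align 2] → 4
@4: state [8B, align 2] → 12
@12: prio [4B, align 2] → 16
@16: lock [13B, align 1] → 29
+1 pad (align 2)
@30: rss [8B, align 2] → 38
@38: pid [8B, align 2] → 46
@46: cpu [24B, align 2] → 70
within Slot: version at 8
46 + 8 = 54

54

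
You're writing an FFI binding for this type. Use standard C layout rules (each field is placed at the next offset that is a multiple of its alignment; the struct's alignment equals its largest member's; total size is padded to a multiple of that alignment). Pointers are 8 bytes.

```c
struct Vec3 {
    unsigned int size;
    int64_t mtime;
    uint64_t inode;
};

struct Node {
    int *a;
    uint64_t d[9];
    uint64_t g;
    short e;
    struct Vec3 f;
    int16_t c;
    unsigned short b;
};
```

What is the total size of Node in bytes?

128 bytes

Vec3: 0..4  size  (4B, 4-aligned); 4..8  -- padding (4B); 8..16  mtime  (8B, 8-aligned); 16..24  inode  (8B, 8-aligned); sizeof = 24, alignof = 8
0..8  a  (8B, 8-aligned)
8..80  d  (72B, 8-aligned)
80..88  g  (8B, 8-aligned)
88..90  e  (2B, 2-aligned)
90..96  -- padding (6B)
96..120  f  (24B, 8-aligned)
120..122  c  (2B, 2-aligned)
122..124  b  (2B, 2-aligned)
124..128  -- tail padding (4B)
sizeof = 128, alignof = 8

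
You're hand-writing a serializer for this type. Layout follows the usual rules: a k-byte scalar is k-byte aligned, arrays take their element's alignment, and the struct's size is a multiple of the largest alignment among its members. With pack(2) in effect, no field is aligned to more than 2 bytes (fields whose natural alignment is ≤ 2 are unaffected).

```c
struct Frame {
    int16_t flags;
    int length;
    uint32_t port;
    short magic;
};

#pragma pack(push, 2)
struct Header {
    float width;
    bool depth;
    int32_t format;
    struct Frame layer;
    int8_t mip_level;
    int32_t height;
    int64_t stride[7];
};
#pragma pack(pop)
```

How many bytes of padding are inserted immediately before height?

1

Frame: 0..2  flags  (2B, 2-aligned); 2..4  -- padding (2B); 4..8  length  (4B, 4-aligned); 8..12  port  (4B, 4-aligned); 12..14  magic  (2B, 2-aligned); 14..16  -- tail padding (2B); sizeof = 16, alignof = 4
0..4  width  (4B, 2-aligned)
4..5  depth  (1B, 1-aligned)
5..6  -- padding (1B)
6..10  format  (4B, 2-aligned)
10..26  layer  (16B, 2-aligned)
26..27  mip_level  (1B, 1-aligned)
27..28  -- padding (1B)
28..32  height  (4B, 2-aligned)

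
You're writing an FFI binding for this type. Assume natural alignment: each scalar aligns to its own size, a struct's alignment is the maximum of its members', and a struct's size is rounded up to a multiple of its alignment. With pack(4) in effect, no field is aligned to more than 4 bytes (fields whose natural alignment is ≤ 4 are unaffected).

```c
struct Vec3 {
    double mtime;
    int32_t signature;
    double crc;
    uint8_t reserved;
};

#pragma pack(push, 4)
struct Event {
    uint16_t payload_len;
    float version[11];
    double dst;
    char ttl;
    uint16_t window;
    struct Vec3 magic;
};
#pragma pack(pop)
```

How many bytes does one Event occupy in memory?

Vec3: mtime at 0 (size 8, align 8) → ends 8; signature at 8 (size 4, align 4) → ends 12; pad 4 to align 8 for crc; crc at 16 (size 8, align 8) → ends 24; reserved at 24 (size 1, align 1) → ends 25; tail pad 7 to reach multiple of 8; total 32 bytes, alignment 8
payload_len at 0 (size 2, align 2) → ends 2
pad 2 to align 4 for version
version at 4 (size 44, align 4) → ends 48
dst at 48 (size 8, align 4) → ends 56
ttl at 56 (size 1, align 1) → ends 57
pad 1 to align 2 for window
window at 58 (size 2, align 2) → ends 60
magic at 60 (size 32, align 4) → ends 92
total 92 bytes, alignment 4

92 bytes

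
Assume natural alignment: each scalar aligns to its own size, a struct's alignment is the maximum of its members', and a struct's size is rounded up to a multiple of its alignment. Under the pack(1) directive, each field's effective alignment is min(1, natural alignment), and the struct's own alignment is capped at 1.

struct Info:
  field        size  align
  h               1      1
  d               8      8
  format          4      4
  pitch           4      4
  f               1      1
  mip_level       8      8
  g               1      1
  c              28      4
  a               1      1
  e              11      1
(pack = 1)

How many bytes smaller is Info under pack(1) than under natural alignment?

natural layout:
  @0: h [1B, align 1] → 1
  +7 pad (align 8)
  @8: d [8B, align 8] → 16
  @16: format [4B, align 4] → 20
  @20: pitch [4B, align 4] → 24
  @24: f [1B, align 1] → 25
  +7 pad (align 8)
  @32: mip_level [8B, align 8] → 40
  @40: g [1B, align 1] → 41
  +3 pad (align 4)
  @44: c [28B, align 4] → 72
  @72: a [1B, align 1] → 73
  @73: e [11B, align 1] → 84
  +4 tail pad (align 8)
  size 88, align 8
packed(1) layout:
  @0: h [1B, align 1] → 1
  @1: d [8B, align 1] → 9
  @9: format [4B, align 1] → 13
  @13: pitch [4B, align 1] → 17
  @17: f [1B, align 1] → 18
  @18: mip_level [8B, align 1] → 26
  @26: g [1B, align 1] → 27
  @27: c [28B, align 1] → 55
  @55: a [1B, align 1] → 56
  @56: e [11B, align 1] → 67
  size 67, align 1
88 − 67 = 21

21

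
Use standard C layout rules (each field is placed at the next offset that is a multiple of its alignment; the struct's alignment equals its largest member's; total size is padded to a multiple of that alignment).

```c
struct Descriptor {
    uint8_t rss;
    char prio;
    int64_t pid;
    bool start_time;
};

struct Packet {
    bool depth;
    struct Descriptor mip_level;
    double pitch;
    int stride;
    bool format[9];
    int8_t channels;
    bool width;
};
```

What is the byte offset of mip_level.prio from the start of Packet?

9

Descriptor: rss at 0 (size 1, align 1) → ends 1; prio at 1 (size 1, align 1) → ends 2; pad 6 to align 8 for pid; pid at 8 (size 8, align 8) → ends 16; start_time at 16 (size 1, align 1) → ends 17; tail pad 7 to reach multiple of 8; total 24 bytes, alignment 8
depth at 0 (size 1, align 1) → ends 1
pad 7 to align 8 for mip_level
mip_level at 8 (size 24, align 8) → ends 32
within Descriptor: prio at 1
8 + 1 = 9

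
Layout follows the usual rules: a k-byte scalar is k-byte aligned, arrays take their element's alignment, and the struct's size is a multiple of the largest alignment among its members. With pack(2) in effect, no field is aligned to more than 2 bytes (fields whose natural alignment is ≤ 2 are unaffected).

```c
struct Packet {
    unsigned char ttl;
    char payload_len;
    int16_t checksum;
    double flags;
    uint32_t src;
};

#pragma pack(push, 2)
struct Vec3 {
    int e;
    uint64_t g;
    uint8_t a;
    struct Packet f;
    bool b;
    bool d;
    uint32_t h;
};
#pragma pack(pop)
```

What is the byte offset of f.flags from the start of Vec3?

Packet: 0..1  ttl  (1B, 1-aligned); 1..2  payload_len  (1B, 1-aligned); 2..4  checksum  (2B, 2-aligned); 4..8  -- padding (4B); 8..16  flags  (8B, 8-aligned); 16..20  src  (4B, 4-aligned); 20..24  -- tail padding (4B); sizeof = 24, alignof = 8
0..4  e  (4B, 2-aligned)
4..12  g  (8B, 2-aligned)
12..13  a  (1B, 1-aligned)
13..14  -- padding (1B)
14..38  f  (24B, 2-aligned)
within Packet: flags at 8
14 + 8 = 22

22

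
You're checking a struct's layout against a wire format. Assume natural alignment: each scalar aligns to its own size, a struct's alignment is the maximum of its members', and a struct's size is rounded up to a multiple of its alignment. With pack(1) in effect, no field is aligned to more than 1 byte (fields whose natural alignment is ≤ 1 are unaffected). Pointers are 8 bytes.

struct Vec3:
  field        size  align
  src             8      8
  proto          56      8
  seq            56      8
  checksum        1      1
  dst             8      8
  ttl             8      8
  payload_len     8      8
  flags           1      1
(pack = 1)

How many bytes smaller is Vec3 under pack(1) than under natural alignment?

14

natural layout:
  src at 0 (size 8, align 8) → ends 8
  proto at 8 (size 56, align 8) → ends 64
  seq at 64 (size 56, align 8) → ends 120
  checksum at 120 (size 1, align 1) → ends 121
  pad 7 to align 8 for dst
  dst at 128 (size 8, align 8) → ends 136
  ttl at 136 (size 8, align 8) → ends 144
  payload_len at 144 (size 8, align 8) → ends 152
  flags at 152 (size 1, align 1) → ends 153
  tail pad 7 to reach multiple of 8
  total 160 bytes, alignment 8
packed(1) layout:
  src at 0 (size 8, align 1) → ends 8
  proto at 8 (size 56, align 1) → ends 64
  seq at 64 (size 56, align 1) → ends 120
  checksum at 120 (size 1, align 1) → ends 121
  dst at 121 (size 8, align 1) → ends 129
  ttl at 129 (size 8, align 1) → ends 137
  payload_len at 137 (size 8, align 1) → ends 145
  flags at 145 (size 1, align 1) → ends 146
  total 146 bytes, alignment 1
160 − 146 = 14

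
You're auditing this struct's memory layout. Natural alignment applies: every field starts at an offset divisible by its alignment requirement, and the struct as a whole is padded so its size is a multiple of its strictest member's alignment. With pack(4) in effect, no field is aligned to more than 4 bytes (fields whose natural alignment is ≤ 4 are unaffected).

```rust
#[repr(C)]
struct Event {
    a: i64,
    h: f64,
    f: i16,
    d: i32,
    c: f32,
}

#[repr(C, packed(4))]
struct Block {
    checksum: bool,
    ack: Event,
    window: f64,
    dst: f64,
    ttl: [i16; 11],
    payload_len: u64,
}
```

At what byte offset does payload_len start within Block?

Event: @0: a [8B, align 8] → 8; @8: h [8B, align 8] → 16; @16: f [2B, align 2] → 18; +2 pad (align 4); @20: d [4B, align 4] → 24; @24: c [4B, align 4] → 28; +4 tail pad (align 8); size 32, align 8
@0: checksum [1B, align 1] → 1
+3 pad (align 4)
@4: ack [32B, align 4] → 36
@36: window [8B, align 4] → 44
@44: dst [8B, align 4] → 52
@52: ttl [22B, align 2] → 74
+2 pad (align 4)
@76: payload_len [8B, align 4] → 84

76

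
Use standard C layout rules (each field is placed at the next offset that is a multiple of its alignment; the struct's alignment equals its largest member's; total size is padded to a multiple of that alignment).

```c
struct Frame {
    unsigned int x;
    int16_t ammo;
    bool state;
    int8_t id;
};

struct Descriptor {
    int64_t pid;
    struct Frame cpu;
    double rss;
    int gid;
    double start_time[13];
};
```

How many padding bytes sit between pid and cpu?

0

Frame: 0..4  x  (4B, 4-aligned); 4..6  ammo  (2B, 2-aligned); 6..7  state  (1B, 1-aligned); 7..8  id  (1B, 1-aligned); sizeof = 8, alignof = 4
0..8  pid  (8B, 8-aligned)
8..16  cpu  (8B, 4-aligned)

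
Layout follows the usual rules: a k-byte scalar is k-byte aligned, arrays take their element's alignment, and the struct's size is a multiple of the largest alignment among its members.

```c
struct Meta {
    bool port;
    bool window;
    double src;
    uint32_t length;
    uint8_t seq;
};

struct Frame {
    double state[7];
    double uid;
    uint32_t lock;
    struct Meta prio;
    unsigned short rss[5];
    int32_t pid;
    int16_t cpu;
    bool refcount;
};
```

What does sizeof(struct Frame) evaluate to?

120 bytes

Meta: 0..1  port  (1B, 1-aligned); 1..2  window  (1B, 1-aligned); 2..8  -- padding (6B); 8..16  src  (8B, 8-aligned); 16..20  length  (4B, 4-aligned); 20..21  seq  (1B, 1-aligned); 21..24  -- tail padding (3B); sizeof = 24, alignof = 8
0..56  state  (56B, 8-aligned)
56..64  uid  (8B, 8-aligned)
64..68  lock  (4B, 4-aligned)
68..72  -- padding (4B)
72..96  prio  (24B, 8-aligned)
96..106  rss  (10B, 2-aligned)
106..108  -- padding (2B)
108..112  pid  (4B, 4-aligned)
112..114  cpu  (2B, 2-aligned)
114..115  refcount  (1B, 1-aligned)
115..120  -- tail padding (5B)
sizeof = 120, alignof = 8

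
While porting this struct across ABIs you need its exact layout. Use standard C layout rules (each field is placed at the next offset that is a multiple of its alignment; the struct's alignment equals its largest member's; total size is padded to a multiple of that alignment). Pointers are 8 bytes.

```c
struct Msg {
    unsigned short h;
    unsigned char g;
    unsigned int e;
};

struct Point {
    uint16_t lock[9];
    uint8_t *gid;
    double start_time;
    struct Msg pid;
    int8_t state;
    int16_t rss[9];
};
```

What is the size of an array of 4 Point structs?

Msg: 0..2  h  (2B, 2-aligned); 2..3  g  (1B, 1-aligned); 3..4  -- padding (1B); 4..8  e  (4B, 4-aligned); sizeof = 8, alignof = 4
0..18  lock  (18B, 2-aligned)
18..24  -- padding (6B)
24..32  gid  (8B, 8-aligned)
32..40  start_time  (8B, 8-aligned)
40..48  pid  (8B, 4-aligned)
48..49  state  (1B, 1-aligned)
49..50  -- padding (1B)
50..68  rss  (18B, 2-aligned)
68..72  -- tail padding (4B)
sizeof = 72, alignof = 8
array of 4: 4 × 72 = 288

288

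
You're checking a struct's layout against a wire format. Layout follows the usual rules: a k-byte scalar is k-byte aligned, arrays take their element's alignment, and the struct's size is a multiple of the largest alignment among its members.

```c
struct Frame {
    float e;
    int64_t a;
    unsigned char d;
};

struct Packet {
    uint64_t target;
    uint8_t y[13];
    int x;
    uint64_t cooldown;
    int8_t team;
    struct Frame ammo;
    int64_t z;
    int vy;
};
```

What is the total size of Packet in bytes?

88 bytes

Frame: e at 0 (size 4, align 4) → ends 4; pad 4 to align 8 for a; a at 8 (size 8, align 8) → ends 16; d at 16 (size 1, align 1) → ends 17; tail pad 7 to reach multiple of 8; total 24 bytes, alignment 8
target at 0 (size 8, align 8) → ends 8
y at 8 (size 13, align 1) → ends 21
pad 3 to align 4 for x
x at 24 (size 4, align 4) → ends 28
pad 4 to align 8 for cooldown
cooldown at 32 (size 8, align 8) → ends 40
team at 40 (size 1, align 1) → ends 41
pad 7 to align 8 for ammo
ammo at 48 (size 24, align 8) → ends 72
z at 72 (size 8, align 8) → ends 80
vy at 80 (size 4, align 4) → ends 84
tail pad 4 to reach multiple of 8
total 88 bytes, alignment 8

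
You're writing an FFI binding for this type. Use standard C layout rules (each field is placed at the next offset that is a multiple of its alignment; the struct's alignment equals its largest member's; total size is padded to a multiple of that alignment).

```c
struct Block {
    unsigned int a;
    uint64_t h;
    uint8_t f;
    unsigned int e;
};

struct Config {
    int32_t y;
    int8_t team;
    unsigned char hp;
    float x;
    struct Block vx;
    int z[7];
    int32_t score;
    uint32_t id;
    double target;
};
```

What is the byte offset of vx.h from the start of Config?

Block: 0..4  a  (4B, 4-aligned); 4..8  -- padding (4B); 8..16  h  (8B, 8-aligned); 16..17  f  (1B, 1-aligned); 17..20  -- padding (3B); 20..24  e  (4B, 4-aligned); sizeof = 24, alignof = 8
0..4  y  (4B, 4-aligned)
4..5  team  (1B, 1-aligned)
5..6  hp  (1B, 1-aligned)
6..8  -- padding (2B)
8..12  x  (4B, 4-aligned)
12..16  -- padding (4B)
16..40  vx  (24B, 8-aligned)
within Block: h at 8
16 + 8 = 24

24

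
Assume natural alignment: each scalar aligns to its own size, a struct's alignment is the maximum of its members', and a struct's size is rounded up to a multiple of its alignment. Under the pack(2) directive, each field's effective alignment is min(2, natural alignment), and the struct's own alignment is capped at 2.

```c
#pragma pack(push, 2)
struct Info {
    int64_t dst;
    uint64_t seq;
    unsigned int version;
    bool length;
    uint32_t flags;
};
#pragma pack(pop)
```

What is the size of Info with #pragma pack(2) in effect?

0..8  dst  (8B, 2-aligned)
8..16  seq  (8B, 2-aligned)
16..20  version  (4B, 2-aligned)
20..21  length  (1B, 1-aligned)
21..22  -- padding (1B)
22..26  flags  (4B, 2-aligned)
sizeof = 26, alignof = 2

26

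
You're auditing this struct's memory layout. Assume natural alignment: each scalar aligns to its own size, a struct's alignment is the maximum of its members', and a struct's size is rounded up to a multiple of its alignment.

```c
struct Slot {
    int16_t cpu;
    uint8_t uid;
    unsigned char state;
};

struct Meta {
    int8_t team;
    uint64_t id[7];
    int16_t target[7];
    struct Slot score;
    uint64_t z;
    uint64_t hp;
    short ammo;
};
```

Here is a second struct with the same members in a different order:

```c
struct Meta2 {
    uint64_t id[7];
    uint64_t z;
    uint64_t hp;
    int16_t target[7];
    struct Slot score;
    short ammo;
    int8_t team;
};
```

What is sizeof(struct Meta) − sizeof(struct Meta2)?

16

Slot: 0..2  cpu  (2B, 2-aligned); 2..3  uid  (1B, 1-aligned); 3..4  state  (1B, 1-aligned); sizeof = 4, alignof = 2
0..1  team  (1B, 1-aligned)
1..8  -- padding (7B)
8..64  id  (56B, 8-aligned)
64..78  target  (14B, 2-aligned)
78..82  score  (4B, 2-aligned)
82..88  -- padding (6B)
88..96  z  (8B, 8-aligned)
96..104  hp  (8B, 8-aligned)
104..106  ammo  (2B, 2-aligned)
106..112  -- tail padding (6B)
sizeof = 112, alignof = 8
— Meta2 —
0..56  id  (56B, 8-aligned)
56..64  z  (8B, 8-aligned)
64..72  hp  (8B, 8-aligned)
72..86  target  (14B, 2-aligned)
86..90  score  (4B, 2-aligned)
90..92  ammo  (2B, 2-aligned)
92..93  team  (1B, 1-aligned)
93..96  -- tail padding (3B)
sizeof = 96, alignof = 8
112 − 96 = 16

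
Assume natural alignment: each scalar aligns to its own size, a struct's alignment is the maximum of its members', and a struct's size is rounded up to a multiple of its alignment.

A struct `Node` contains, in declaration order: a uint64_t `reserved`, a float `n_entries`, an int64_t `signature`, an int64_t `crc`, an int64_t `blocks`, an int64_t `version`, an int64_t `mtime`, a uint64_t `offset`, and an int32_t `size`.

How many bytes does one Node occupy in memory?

72 bytes

reserved at 0 (size 8, align 8) → ends 8
n_entries at 8 (size 4, align 4) → ends 12
pad 4 to align 8 for signature
signature at 16 (size 8, align 8) → ends 24
crc at 24 (size 8, align 8) → ends 32
blocks at 32 (size 8, align 8) → ends 40
version at 40 (size 8, align 8) → ends 48
mtime at 48 (size 8, align 8) → ends 56
offset at 56 (size 8, align 8) → ends 64
size at 64 (size 4, align 4) → ends 68
tail pad 4 to reach multiple of 8
total 72 bytes, alignment 8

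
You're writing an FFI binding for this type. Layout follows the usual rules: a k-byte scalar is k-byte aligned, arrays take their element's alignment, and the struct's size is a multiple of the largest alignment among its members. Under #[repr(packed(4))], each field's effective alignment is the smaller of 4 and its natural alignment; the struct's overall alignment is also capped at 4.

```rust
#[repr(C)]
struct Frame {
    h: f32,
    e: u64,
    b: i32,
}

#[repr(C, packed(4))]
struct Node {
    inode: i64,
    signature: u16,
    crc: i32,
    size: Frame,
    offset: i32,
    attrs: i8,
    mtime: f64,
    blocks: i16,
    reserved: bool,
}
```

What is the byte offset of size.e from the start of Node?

24

Frame: h at 0 (size 4, align 4) → ends 4; pad 4 to align 8 for e; e at 8 (size 8, align 8) → ends 16; b at 16 (size 4, align 4) → ends 20; tail pad 4 to reach multiple of 8; total 24 bytes, alignment 8
inode at 0 (size 8, align 4) → ends 8
signature at 8 (size 2, align 2) → ends 10
pad 2 to align 4 for crc
crc at 12 (size 4, align 4) → ends 16
size at 16 (size 24, align 4) → ends 40
within Frame: e at 8
16 + 8 = 24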